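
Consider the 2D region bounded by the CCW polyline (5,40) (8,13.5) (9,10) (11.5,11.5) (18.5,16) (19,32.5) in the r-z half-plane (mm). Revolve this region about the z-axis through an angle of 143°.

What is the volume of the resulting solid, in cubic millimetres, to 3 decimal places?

Volume = 8486.051 mm³

Profile (r,z), 6 vertices: (5,40) (8,13.5) (9,10) (11.5,11.5) (18.5,16) (19,32.5)
edge 0: (5,40)→(8,13.5)  cross = 5·13.5 − 8·40 = -252.5000; (r_i+r_j)·cross = 13·-252.5000 = -3282.5000
edge 1: (8,13.5)→(9,10)  cross = 8·10 − 9·13.5 = -41.5000; (r_i+r_j)·cross = 17·-41.5000 = -705.5000
edge 2: (9,10)→(11.5,11.5)  cross = 9·11.5 − 11.5·10 = -11.5000; (r_i+r_j)·cross = 20.5·-11.5000 = -235.7500
edge 3: (11.5,11.5)→(18.5,16)  cross = 11.5·16 − 18.5·11.5 = -28.7500; (r_i+r_j)·cross = 30·-28.7500 = -862.5000
edge 4: (18.5,16)→(19,32.5)  cross = 18.5·32.5 − 19·16 = 297.2500; (r_i+r_j)·cross = 37.5·297.2500 = 11146.8750
edge 5: (19,32.5)→(5,40)  cross = 19·40 − 5·32.5 = 597.5000; (r_i+r_j)·cross = 24·597.5000 = 14340.0000
Σcross = 560.5000 → A = |Σcross|/2 = 280.2500 mm²
Σ(r_i+r_j)·cross = 20400.6250 → first moment M = |Σ|/6 = 3400.1042
R_c = M/A = 3400.1042/280.2500 = 12.1324 mm
θ = 143° = 2.495821 rad
V = θ·R_c·A = 2.495821·12.1324·280.2500 = 8486.051 mm³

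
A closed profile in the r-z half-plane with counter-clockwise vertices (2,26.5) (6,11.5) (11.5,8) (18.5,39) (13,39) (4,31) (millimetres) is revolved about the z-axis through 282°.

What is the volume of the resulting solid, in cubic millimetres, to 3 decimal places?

Profile (r,z), 6 vertices: (2,26.5) (6,11.5) (11.5,8) (18.5,39) (13,39) (4,31)
edge 0: (2,26.5)→(6,11.5)  cross = 2·11.5 − 6·26.5 = -136.0000; (r_i+r_j)·cross = 8·-136.0000 = -1088.0000
edge 1: (6,11.5)→(11.5,8)  cross = 6·8 − 11.5·11.5 = -84.2500; (r_i+r_j)·cross = 17.5·-84.2500 = -1474.3750
edge 2: (11.5,8)→(18.5,39)  cross = 11.5·39 − 18.5·8 = 300.5000; (r_i+r_j)·cross = 30·300.5000 = 9015.0000
edge 3: (18.5,39)→(13,39)  cross = 18.5·39 − 13·39 = 214.5000; (r_i+r_j)·cross = 31.5·214.5000 = 6756.7500
edge 4: (13,39)→(4,31)  cross = 13·31 − 4·39 = 247.0000; (r_i+r_j)·cross = 17·247.0000 = 4199.0000
edge 5: (4,31)→(2,26.5)  cross = 4·26.5 − 2·31 = 44.0000; (r_i+r_j)·cross = 6·44.0000 = 264.0000
Σcross = 585.7500 → A = |Σcross|/2 = 292.8750 mm²
Σ(r_i+r_j)·cross = 17672.3750 → first moment M = |Σ|/6 = 2945.3958
R_c = M/A = 2945.3958/292.8750 = 10.0568 mm
θ = 282° = 4.921828 rad
V = θ·R_c·A = 4.921828·10.0568·292.8750 = 14496.733 mm³

Volume = 14496.733 mm³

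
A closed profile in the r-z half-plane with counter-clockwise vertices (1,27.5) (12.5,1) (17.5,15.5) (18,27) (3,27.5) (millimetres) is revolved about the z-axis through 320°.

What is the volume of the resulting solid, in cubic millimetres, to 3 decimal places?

Volume = 15306.421 mm³

Profile (r,z), 5 vertices: (1,27.5) (12.5,1) (17.5,15.5) (18,27) (3,27.5)
edge 0: (1,27.5)→(12.5,1)  cross = 1·1 − 12.5·27.5 = -342.7500; (r_i+r_j)·cross = 13.5·-342.7500 = -4627.1250
edge 1: (12.5,1)→(17.5,15.5)  cross = 12.5·15.5 − 17.5·1 = 176.2500; (r_i+r_j)·cross = 30·176.2500 = 5287.5000
edge 2: (17.5,15.5)→(18,27)  cross = 17.5·27 − 18·15.5 = 193.5000; (r_i+r_j)·cross = 35.5·193.5000 = 6869.2500
edge 3: (18,27)→(3,27.5)  cross = 18·27.5 − 3·27 = 414.0000; (r_i+r_j)·cross = 21·414.0000 = 8694.0000
edge 4: (3,27.5)→(1,27.5)  cross = 3·27.5 − 1·27.5 = 55.0000; (r_i+r_j)·cross = 4·55.0000 = 220.0000
Σcross = 496.0000 → A = |Σcross|/2 = 248.0000 mm²
Σ(r_i+r_j)·cross = 16443.6250 → first moment M = |Σ|/6 = 2740.6042
R_c = M/A = 2740.6042/248.0000 = 11.0508 mm
θ = 320° = 5.585054 rad
V = θ·R_c·A = 5.585054·11.0508·248.0000 = 15306.421 mm³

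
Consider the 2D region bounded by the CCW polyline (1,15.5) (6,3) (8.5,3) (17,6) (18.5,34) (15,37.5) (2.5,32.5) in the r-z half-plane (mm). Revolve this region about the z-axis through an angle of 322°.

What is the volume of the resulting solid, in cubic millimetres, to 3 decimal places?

Profile (r,z), 7 vertices: (1,15.5) (6,3) (8.5,3) (17,6) (18.5,34) (15,37.5) (2.5,32.5)
edge 0: (1,15.5)→(6,3)  cross = 1·3 − 6·15.5 = -90.0000; (r_i+r_j)·cross = 7·-90.0000 = -630.0000
edge 1: (6,3)→(8.5,3)  cross = 6·3 − 8.5·3 = -7.5000; (r_i+r_j)·cross = 14.5·-7.5000 = -108.7500
edge 2: (8.5,3)→(17,6)  cross = 8.5·6 − 17·3 = 0.0000; (r_i+r_j)·cross = 25.5·0.0000 = 0.0000
edge 3: (17,6)→(18.5,34)  cross = 17·34 − 18.5·6 = 467.0000; (r_i+r_j)·cross = 35.5·467.0000 = 16578.5000
edge 4: (18.5,34)→(15,37.5)  cross = 18.5·37.5 − 15·34 = 183.7500; (r_i+r_j)·cross = 33.5·183.7500 = 6155.6250
edge 5: (15,37.5)→(2.5,32.5)  cross = 15·32.5 − 2.5·37.5 = 393.7500; (r_i+r_j)·cross = 17.5·393.7500 = 6890.6250
edge 6: (2.5,32.5)→(1,15.5)  cross = 2.5·15.5 − 1·32.5 = 6.2500; (r_i+r_j)·cross = 3.5·6.2500 = 21.8750
Σcross = 953.2500 → A = |Σcross|/2 = 476.6250 mm²
Σ(r_i+r_j)·cross = 28907.8750 → first moment M = |Σ|/6 = 4817.9792
R_c = M/A = 4817.9792/476.6250 = 10.1085 mm
θ = 322° = 5.619960 rad
V = θ·R_c·A = 5.619960·10.1085·476.6250 = 27076.851 mm³

Volume = 27076.851 mm³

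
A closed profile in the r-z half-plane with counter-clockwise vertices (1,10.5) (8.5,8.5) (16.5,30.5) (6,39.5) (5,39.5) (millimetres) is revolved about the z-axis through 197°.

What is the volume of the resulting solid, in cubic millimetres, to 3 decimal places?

Profile (r,z), 5 vertices: (1,10.5) (8.5,8.5) (16.5,30.5) (6,39.5) (5,39.5)
edge 0: (1,10.5)→(8.5,8.5)  cross = 1·8.5 − 8.5·10.5 = -80.7500; (r_i+r_j)·cross = 9.5·-80.7500 = -767.1250
edge 1: (8.5,8.5)→(16.5,30.5)  cross = 8.5·30.5 − 16.5·8.5 = 119.0000; (r_i+r_j)·cross = 25·119.0000 = 2975.0000
edge 2: (16.5,30.5)→(6,39.5)  cross = 16.5·39.5 − 6·30.5 = 468.7500; (r_i+r_j)·cross = 22.5·468.7500 = 10546.8750
edge 3: (6,39.5)→(5,39.5)  cross = 6·39.5 − 5·39.5 = 39.5000; (r_i+r_j)·cross = 11·39.5000 = 434.5000
edge 4: (5,39.5)→(1,10.5)  cross = 5·10.5 − 1·39.5 = 13.0000; (r_i+r_j)·cross = 6·13.0000 = 78.0000
Σcross = 559.5000 → A = |Σcross|/2 = 279.7500 mm²
Σ(r_i+r_j)·cross = 13267.2500 → first moment M = |Σ|/6 = 2211.2083
R_c = M/A = 2211.2083/279.7500 = 7.9042 mm
θ = 197° = 3.438299 rad
V = θ·R_c·A = 3.438299·7.9042·279.7500 = 7602.795 mm³

Volume = 7602.795 mm³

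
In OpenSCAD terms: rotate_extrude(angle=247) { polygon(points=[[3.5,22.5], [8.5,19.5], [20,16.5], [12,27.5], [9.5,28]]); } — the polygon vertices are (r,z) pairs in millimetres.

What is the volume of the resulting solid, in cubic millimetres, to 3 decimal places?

Profile (r,z), 5 vertices: (3.5,22.5) (8.5,19.5) (20,16.5) (12,27.5) (9.5,28)
edge 0: (3.5,22.5)→(8.5,19.5)  cross = 3.5·19.5 − 8.5·22.5 = -123.0000; (r_i+r_j)·cross = 12·-123.0000 = -1476.0000
edge 1: (8.5,19.5)→(20,16.5)  cross = 8.5·16.5 − 20·19.5 = -249.7500; (r_i+r_j)·cross = 28.5·-249.7500 = -7117.8750
edge 2: (20,16.5)→(12,27.5)  cross = 20·27.5 − 12·16.5 = 352.0000; (r_i+r_j)·cross = 32·352.0000 = 11264.0000
edge 3: (12,27.5)→(9.5,28)  cross = 12·28 − 9.5·27.5 = 74.7500; (r_i+r_j)·cross = 21.5·74.7500 = 1607.1250
edge 4: (9.5,28)→(3.5,22.5)  cross = 9.5·22.5 − 3.5·28 = 115.7500; (r_i+r_j)·cross = 13·115.7500 = 1504.7500
Σcross = 169.7500 → A = |Σcross|/2 = 84.8750 mm²
Σ(r_i+r_j)·cross = 5782.0000 → first moment M = |Σ|/6 = 963.6667
R_c = M/A = 963.6667/84.8750 = 11.3540 mm
θ = 247° = 4.310963 rad
V = θ·R_c·A = 4.310963·11.3540·84.8750 = 4154.332 mm³

Volume = 4154.332 mm³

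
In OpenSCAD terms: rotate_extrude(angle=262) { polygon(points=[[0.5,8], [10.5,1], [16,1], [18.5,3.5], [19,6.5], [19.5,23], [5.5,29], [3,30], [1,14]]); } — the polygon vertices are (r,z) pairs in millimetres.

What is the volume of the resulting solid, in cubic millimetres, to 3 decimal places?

Profile (r,z), 9 vertices: (0.5,8) (10.5,1) (16,1) (18.5,3.5) (19,6.5) (19.5,23) (5.5,29) (3,30) (1,14)
edge 0: (0.5,8)→(10.5,1)  cross = 0.5·1 − 10.5·8 = -83.5000; (r_i+r_j)·cross = 11·-83.5000 = -918.5000
edge 1: (10.5,1)→(16,1)  cross = 10.5·1 − 16·1 = -5.5000; (r_i+r_j)·cross = 26.5·-5.5000 = -145.7500
edge 2: (16,1)→(18.5,3.5)  cross = 16·3.5 − 18.5·1 = 37.5000; (r_i+r_j)·cross = 34.5·37.5000 = 1293.7500
edge 3: (18.5,3.5)→(19,6.5)  cross = 18.5·6.5 − 19·3.5 = 53.7500; (r_i+r_j)·cross = 37.5·53.7500 = 2015.6250
edge 4: (19,6.5)→(19.5,23)  cross = 19·23 − 19.5·6.5 = 310.2500; (r_i+r_j)·cross = 38.5·310.2500 = 11944.6250
edge 5: (19.5,23)→(5.5,29)  cross = 19.5·29 − 5.5·23 = 439.0000; (r_i+r_j)·cross = 25·439.0000 = 10975.0000
edge 6: (5.5,29)→(3,30)  cross = 5.5·30 − 3·29 = 78.0000; (r_i+r_j)·cross = 8.5·78.0000 = 663.0000
edge 7: (3,30)→(1,14)  cross = 3·14 − 1·30 = 12.0000; (r_i+r_j)·cross = 4·12.0000 = 48.0000
edge 8: (1,14)→(0.5,8)  cross = 1·8 − 0.5·14 = 1.0000; (r_i+r_j)·cross = 1.5·1.0000 = 1.5000
Σcross = 842.5000 → A = |Σcross|/2 = 421.2500 mm²
Σ(r_i+r_j)·cross = 25877.2500 → first moment M = |Σ|/6 = 4312.8750
R_c = M/A = 4312.8750/421.2500 = 10.2383 mm
θ = 262° = 4.572763 rad
V = θ·R_c·A = 4.572763·10.2383·421.2500 = 19721.754 mm³

Volume = 19721.754 mm³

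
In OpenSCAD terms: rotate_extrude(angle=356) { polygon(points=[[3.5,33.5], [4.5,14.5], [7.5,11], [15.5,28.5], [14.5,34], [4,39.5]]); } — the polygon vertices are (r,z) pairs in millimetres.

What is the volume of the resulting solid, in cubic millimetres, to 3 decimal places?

Profile (r,z), 6 vertices: (3.5,33.5) (4.5,14.5) (7.5,11) (15.5,28.5) (14.5,34) (4,39.5)
edge 0: (3.5,33.5)→(4.5,14.5)  cross = 3.5·14.5 − 4.5·33.5 = -100.0000; (r_i+r_j)·cross = 8·-100.0000 = -800.0000
edge 1: (4.5,14.5)→(7.5,11)  cross = 4.5·11 − 7.5·14.5 = -59.2500; (r_i+r_j)·cross = 12·-59.2500 = -711.0000
edge 2: (7.5,11)→(15.5,28.5)  cross = 7.5·28.5 − 15.5·11 = 43.2500; (r_i+r_j)·cross = 23·43.2500 = 994.7500
edge 3: (15.5,28.5)→(14.5,34)  cross = 15.5·34 − 14.5·28.5 = 113.7500; (r_i+r_j)·cross = 30·113.7500 = 3412.5000
edge 4: (14.5,34)→(4,39.5)  cross = 14.5·39.5 − 4·34 = 436.7500; (r_i+r_j)·cross = 18.5·436.7500 = 8079.8750
edge 5: (4,39.5)→(3.5,33.5)  cross = 4·33.5 − 3.5·39.5 = -4.2500; (r_i+r_j)·cross = 7.5·-4.2500 = -31.8750
Σcross = 430.2500 → A = |Σcross|/2 = 215.1250 mm²
Σ(r_i+r_j)·cross = 10944.2500 → first moment M = |Σ|/6 = 1824.0417
R_c = M/A = 1824.0417/215.1250 = 8.4790 mm
θ = 356° = 6.213372 rad
V = θ·R_c·A = 6.213372·8.4790·215.1250 = 11333.450 mm³

Volume = 11333.450 mm³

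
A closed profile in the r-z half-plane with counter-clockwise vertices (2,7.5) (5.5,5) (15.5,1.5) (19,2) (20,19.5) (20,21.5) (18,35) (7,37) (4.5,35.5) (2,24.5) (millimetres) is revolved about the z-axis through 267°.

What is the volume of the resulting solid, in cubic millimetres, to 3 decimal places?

Volume = 28246.184 mm³

Profile (r,z), 10 vertices: (2,7.5) (5.5,5) (15.5,1.5) (19,2) (20,19.5) (20,21.5) (18,35) (7,37) (4.5,35.5) (2,24.5)
edge 0: (2,7.5)→(5.5,5)  cross = 2·5 − 5.5·7.5 = -31.2500; (r_i+r_j)·cross = 7.5·-31.2500 = -234.3750
edge 1: (5.5,5)→(15.5,1.5)  cross = 5.5·1.5 − 15.5·5 = -69.2500; (r_i+r_j)·cross = 21·-69.2500 = -1454.2500
edge 2: (15.5,1.5)→(19,2)  cross = 15.5·2 − 19·1.5 = 2.5000; (r_i+r_j)·cross = 34.5·2.5000 = 86.2500
edge 3: (19,2)→(20,19.5)  cross = 19·19.5 − 20·2 = 330.5000; (r_i+r_j)·cross = 39·330.5000 = 12889.5000
edge 4: (20,19.5)→(20,21.5)  cross = 20·21.5 − 20·19.5 = 40.0000; (r_i+r_j)·cross = 40·40.0000 = 1600.0000
edge 5: (20,21.5)→(18,35)  cross = 20·35 − 18·21.5 = 313.0000; (r_i+r_j)·cross = 38·313.0000 = 11894.0000
edge 6: (18,35)→(7,37)  cross = 18·37 − 7·35 = 421.0000; (r_i+r_j)·cross = 25·421.0000 = 10525.0000
edge 7: (7,37)→(4.5,35.5)  cross = 7·35.5 − 4.5·37 = 82.0000; (r_i+r_j)·cross = 11.5·82.0000 = 943.0000
edge 8: (4.5,35.5)→(2,24.5)  cross = 4.5·24.5 − 2·35.5 = 39.2500; (r_i+r_j)·cross = 6.5·39.2500 = 255.1250
edge 9: (2,24.5)→(2,7.5)  cross = 2·7.5 − 2·24.5 = -34.0000; (r_i+r_j)·cross = 4·-34.0000 = -136.0000
Σcross = 1093.7500 → A = |Σcross|/2 = 546.8750 mm²
Σ(r_i+r_j)·cross = 36368.2500 → first moment M = |Σ|/6 = 6061.3750
R_c = M/A = 6061.3750/546.8750 = 11.0837 mm
θ = 267° = 4.660029 rad
V = θ·R_c·A = 4.660029·11.0837·546.8750 = 28246.184 mm³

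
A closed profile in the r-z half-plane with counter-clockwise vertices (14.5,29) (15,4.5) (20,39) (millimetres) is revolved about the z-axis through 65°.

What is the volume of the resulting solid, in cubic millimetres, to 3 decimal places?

Volume = 1307.966 mm³

Profile (r,z), 3 vertices: (14.5,29) (15,4.5) (20,39)
edge 0: (14.5,29)→(15,4.5)  cross = 14.5·4.5 − 15·29 = -369.7500; (r_i+r_j)·cross = 29.5·-369.7500 = -10907.6250
edge 1: (15,4.5)→(20,39)  cross = 15·39 − 20·4.5 = 495.0000; (r_i+r_j)·cross = 35·495.0000 = 17325.0000
edge 2: (20,39)→(14.5,29)  cross = 20·29 − 14.5·39 = 14.5000; (r_i+r_j)·cross = 34.5·14.5000 = 500.2500
Σcross = 139.7500 → A = |Σcross|/2 = 69.8750 mm²
Σ(r_i+r_j)·cross = 6917.6250 → first moment M = |Σ|/6 = 1152.9375
R_c = M/A = 1152.9375/69.8750 = 16.5000 mm
θ = 65° = 1.134464 rad
V = θ·R_c·A = 1.134464·16.5000·69.8750 = 1307.966 mm³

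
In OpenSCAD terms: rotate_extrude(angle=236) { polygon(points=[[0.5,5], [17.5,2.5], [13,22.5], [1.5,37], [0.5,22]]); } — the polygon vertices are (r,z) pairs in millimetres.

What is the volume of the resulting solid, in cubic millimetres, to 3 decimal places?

Profile (r,z), 5 vertices: (0.5,5) (17.5,2.5) (13,22.5) (1.5,37) (0.5,22)
edge 0: (0.5,5)→(17.5,2.5)  cross = 0.5·2.5 − 17.5·5 = -86.2500; (r_i+r_j)·cross = 18·-86.2500 = -1552.5000
edge 1: (17.5,2.5)→(13,22.5)  cross = 17.5·22.5 − 13·2.5 = 361.2500; (r_i+r_j)·cross = 30.5·361.2500 = 11018.1250
edge 2: (13,22.5)→(1.5,37)  cross = 13·37 − 1.5·22.5 = 447.2500; (r_i+r_j)·cross = 14.5·447.2500 = 6485.1250
edge 3: (1.5,37)→(0.5,22)  cross = 1.5·22 − 0.5·37 = 14.5000; (r_i+r_j)·cross = 2·14.5000 = 29.0000
edge 4: (0.5,22)→(0.5,5)  cross = 0.5·5 − 0.5·22 = -8.5000; (r_i+r_j)·cross = 1·-8.5000 = -8.5000
Σcross = 728.2500 → A = |Σcross|/2 = 364.1250 mm²
Σ(r_i+r_j)·cross = 15971.2500 → first moment M = |Σ|/6 = 2661.8750
R_c = M/A = 2661.8750/364.1250 = 7.3103 mm
θ = 236° = 4.118977 rad
V = θ·R_c·A = 4.118977·7.3103·364.1250 = 10964.202 mm³

Volume = 10964.202 mm³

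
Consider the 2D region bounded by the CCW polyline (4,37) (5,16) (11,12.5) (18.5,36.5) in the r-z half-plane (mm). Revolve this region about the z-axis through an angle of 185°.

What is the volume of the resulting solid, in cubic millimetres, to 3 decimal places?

Profile (r,z), 4 vertices: (4,37) (5,16) (11,12.5) (18.5,36.5)
edge 0: (4,37)→(5,16)  cross = 4·16 − 5·37 = -121.0000; (r_i+r_j)·cross = 9·-121.0000 = -1089.0000
edge 1: (5,16)→(11,12.5)  cross = 5·12.5 − 11·16 = -113.5000; (r_i+r_j)·cross = 16·-113.5000 = -1816.0000
edge 2: (11,12.5)→(18.5,36.5)  cross = 11·36.5 − 18.5·12.5 = 170.2500; (r_i+r_j)·cross = 29.5·170.2500 = 5022.3750
edge 3: (18.5,36.5)→(4,37)  cross = 18.5·37 − 4·36.5 = 538.5000; (r_i+r_j)·cross = 22.5·538.5000 = 12116.2500
Σcross = 474.2500 → A = |Σcross|/2 = 237.1250 mm²
Σ(r_i+r_j)·cross = 14233.6250 → first moment M = |Σ|/6 = 2372.2708
R_c = M/A = 2372.2708/237.1250 = 10.0043 mm
θ = 185° = 3.228859 rad
V = θ·R_c·A = 3.228859·10.0043·237.1250 = 7659.728 mm³

Volume = 7659.728 mm³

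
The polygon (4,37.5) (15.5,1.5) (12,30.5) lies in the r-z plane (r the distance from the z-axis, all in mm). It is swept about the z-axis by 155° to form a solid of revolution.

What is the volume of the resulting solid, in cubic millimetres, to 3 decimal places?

Profile (r,z), 3 vertices: (4,37.5) (15.5,1.5) (12,30.5)
edge 0: (4,37.5)→(15.5,1.5)  cross = 4·1.5 − 15.5·37.5 = -575.2500; (r_i+r_j)·cross = 19.5·-575.2500 = -11217.3750
edge 1: (15.5,1.5)→(12,30.5)  cross = 15.5·30.5 − 12·1.5 = 454.7500; (r_i+r_j)·cross = 27.5·454.7500 = 12505.6250
edge 2: (12,30.5)→(4,37.5)  cross = 12·37.5 − 4·30.5 = 328.0000; (r_i+r_j)·cross = 16·328.0000 = 5248.0000
Σcross = 207.5000 → A = |Σcross|/2 = 103.7500 mm²
Σ(r_i+r_j)·cross = 6536.2500 → first moment M = |Σ|/6 = 1089.3750
R_c = M/A = 1089.3750/103.7500 = 10.5000 mm
θ = 155° = 2.705260 rad
V = θ·R_c·A = 2.705260·10.5000·103.7500 = 2947.043 mm³

Volume = 2947.043 mm³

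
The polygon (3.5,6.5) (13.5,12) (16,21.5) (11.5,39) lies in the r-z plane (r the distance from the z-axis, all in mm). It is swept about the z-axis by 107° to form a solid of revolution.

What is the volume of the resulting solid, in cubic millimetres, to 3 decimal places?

Profile (r,z), 4 vertices: (3.5,6.5) (13.5,12) (16,21.5) (11.5,39)
edge 0: (3.5,6.5)→(13.5,12)  cross = 3.5·12 − 13.5·6.5 = -45.7500; (r_i+r_j)·cross = 17·-45.7500 = -777.7500
edge 1: (13.5,12)→(16,21.5)  cross = 13.5·21.5 − 16·12 = 98.2500; (r_i+r_j)·cross = 29.5·98.2500 = 2898.3750
edge 2: (16,21.5)→(11.5,39)  cross = 16·39 − 11.5·21.5 = 376.7500; (r_i+r_j)·cross = 27.5·376.7500 = 10360.6250
edge 3: (11.5,39)→(3.5,6.5)  cross = 11.5·6.5 − 3.5·39 = -61.7500; (r_i+r_j)·cross = 15·-61.7500 = -926.2500
Σcross = 367.5000 → A = |Σcross|/2 = 183.7500 mm²
Σ(r_i+r_j)·cross = 11555.0000 → first moment M = |Σ|/6 = 1925.8333
R_c = M/A = 1925.8333/183.7500 = 10.4807 mm
θ = 107° = 1.867502 rad
V = θ·R_c·A = 1.867502·10.4807·183.7500 = 3596.498 mm³

Volume = 3596.498 mm³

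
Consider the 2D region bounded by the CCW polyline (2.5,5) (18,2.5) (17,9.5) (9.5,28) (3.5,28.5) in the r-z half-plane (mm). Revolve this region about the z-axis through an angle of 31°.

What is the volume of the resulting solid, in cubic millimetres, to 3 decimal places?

Volume = 1345.980 mm³

Profile (r,z), 5 vertices: (2.5,5) (18,2.5) (17,9.5) (9.5,28) (3.5,28.5)
edge 0: (2.5,5)→(18,2.5)  cross = 2.5·2.5 − 18·5 = -83.7500; (r_i+r_j)·cross = 20.5·-83.7500 = -1716.8750
edge 1: (18,2.5)→(17,9.5)  cross = 18·9.5 − 17·2.5 = 128.5000; (r_i+r_j)·cross = 35·128.5000 = 4497.5000
edge 2: (17,9.5)→(9.5,28)  cross = 17·28 − 9.5·9.5 = 385.7500; (r_i+r_j)·cross = 26.5·385.7500 = 10222.3750
edge 3: (9.5,28)→(3.5,28.5)  cross = 9.5·28.5 − 3.5·28 = 172.7500; (r_i+r_j)·cross = 13·172.7500 = 2245.7500
edge 4: (3.5,28.5)→(2.5,5)  cross = 3.5·5 − 2.5·28.5 = -53.7500; (r_i+r_j)·cross = 6·-53.7500 = -322.5000
Σcross = 549.5000 → A = |Σcross|/2 = 274.7500 mm²
Σ(r_i+r_j)·cross = 14926.2500 → first moment M = |Σ|/6 = 2487.7083
R_c = M/A = 2487.7083/274.7500 = 9.0544 mm
θ = 31° = 0.541052 rad
V = θ·R_c·A = 0.541052·9.0544·274.7500 = 1345.980 mm³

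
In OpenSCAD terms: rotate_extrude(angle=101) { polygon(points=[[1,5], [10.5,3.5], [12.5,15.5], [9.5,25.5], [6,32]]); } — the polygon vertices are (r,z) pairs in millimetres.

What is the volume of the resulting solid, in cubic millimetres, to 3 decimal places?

Profile (r,z), 5 vertices: (1,5) (10.5,3.5) (12.5,15.5) (9.5,25.5) (6,32)
edge 0: (1,5)→(10.5,3.5)  cross = 1·3.5 − 10.5·5 = -49.0000; (r_i+r_j)·cross = 11.5·-49.0000 = -563.5000
edge 1: (10.5,3.5)→(12.5,15.5)  cross = 10.5·15.5 − 12.5·3.5 = 119.0000; (r_i+r_j)·cross = 23·119.0000 = 2737.0000
edge 2: (12.5,15.5)→(9.5,25.5)  cross = 12.5·25.5 − 9.5·15.5 = 171.5000; (r_i+r_j)·cross = 22·171.5000 = 3773.0000
edge 3: (9.5,25.5)→(6,32)  cross = 9.5·32 − 6·25.5 = 151.0000; (r_i+r_j)·cross = 15.5·151.0000 = 2340.5000
edge 4: (6,32)→(1,5)  cross = 6·5 − 1·32 = -2.0000; (r_i+r_j)·cross = 7·-2.0000 = -14.0000
Σcross = 390.5000 → A = |Σcross|/2 = 195.2500 mm²
Σ(r_i+r_j)·cross = 8273.0000 → first moment M = |Σ|/6 = 1378.8333
R_c = M/A = 1378.8333/195.2500 = 7.0619 mm
θ = 101° = 1.762783 rad
V = θ·R_c·A = 1.762783·7.0619·195.2500 = 2430.583 mm³

Volume = 2430.583 mm³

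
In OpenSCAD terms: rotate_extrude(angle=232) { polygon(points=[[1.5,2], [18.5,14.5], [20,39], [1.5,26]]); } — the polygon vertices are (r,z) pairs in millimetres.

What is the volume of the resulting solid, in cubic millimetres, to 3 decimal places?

Profile (r,z), 4 vertices: (1.5,2) (18.5,14.5) (20,39) (1.5,26)
edge 0: (1.5,2)→(18.5,14.5)  cross = 1.5·14.5 − 18.5·2 = -15.2500; (r_i+r_j)·cross = 20·-15.2500 = -305.0000
edge 1: (18.5,14.5)→(20,39)  cross = 18.5·39 − 20·14.5 = 431.5000; (r_i+r_j)·cross = 38.5·431.5000 = 16612.7500
edge 2: (20,39)→(1.5,26)  cross = 20·26 − 1.5·39 = 461.5000; (r_i+r_j)·cross = 21.5·461.5000 = 9922.2500
edge 3: (1.5,26)→(1.5,2)  cross = 1.5·2 − 1.5·26 = -36.0000; (r_i+r_j)·cross = 3·-36.0000 = -108.0000
Σcross = 841.7500 → A = |Σcross|/2 = 420.8750 mm²
Σ(r_i+r_j)·cross = 26122.0000 → first moment M = |Σ|/6 = 4353.6667
R_c = M/A = 4353.6667/420.8750 = 10.3443 mm
θ = 232° = 4.049164 rad
V = θ·R_c·A = 4.049164·10.3443·420.8750 = 17628.710 mm³

Volume = 17628.710 mm³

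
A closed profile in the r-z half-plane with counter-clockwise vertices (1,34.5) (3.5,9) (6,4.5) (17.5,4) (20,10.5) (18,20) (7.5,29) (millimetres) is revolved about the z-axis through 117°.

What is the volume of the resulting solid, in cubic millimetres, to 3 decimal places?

Volume = 7213.362 mm³

Profile (r,z), 7 vertices: (1,34.5) (3.5,9) (6,4.5) (17.5,4) (20,10.5) (18,20) (7.5,29)
edge 0: (1,34.5)→(3.5,9)  cross = 1·9 − 3.5·34.5 = -111.7500; (r_i+r_j)·cross = 4.5·-111.7500 = -502.8750
edge 1: (3.5,9)→(6,4.5)  cross = 3.5·4.5 − 6·9 = -38.2500; (r_i+r_j)·cross = 9.5·-38.2500 = -363.3750
edge 2: (6,4.5)→(17.5,4)  cross = 6·4 − 17.5·4.5 = -54.7500; (r_i+r_j)·cross = 23.5·-54.7500 = -1286.6250
edge 3: (17.5,4)→(20,10.5)  cross = 17.5·10.5 − 20·4 = 103.7500; (r_i+r_j)·cross = 37.5·103.7500 = 3890.6250
edge 4: (20,10.5)→(18,20)  cross = 20·20 − 18·10.5 = 211.0000; (r_i+r_j)·cross = 38·211.0000 = 8018.0000
edge 5: (18,20)→(7.5,29)  cross = 18·29 − 7.5·20 = 372.0000; (r_i+r_j)·cross = 25.5·372.0000 = 9486.0000
edge 6: (7.5,29)→(1,34.5)  cross = 7.5·34.5 − 1·29 = 229.7500; (r_i+r_j)·cross = 8.5·229.7500 = 1952.8750
Σcross = 711.7500 → A = |Σcross|/2 = 355.8750 mm²
Σ(r_i+r_j)·cross = 21194.6250 → first moment M = |Σ|/6 = 3532.4375
R_c = M/A = 3532.4375/355.8750 = 9.9261 mm
θ = 117° = 2.042035 rad
V = θ·R_c·A = 2.042035·9.9261·355.8750 = 7213.362 mm³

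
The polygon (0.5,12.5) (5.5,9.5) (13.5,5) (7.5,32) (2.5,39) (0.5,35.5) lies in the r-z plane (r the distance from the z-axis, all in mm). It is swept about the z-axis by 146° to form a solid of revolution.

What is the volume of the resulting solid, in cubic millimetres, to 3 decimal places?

Volume = 3528.169 mm³

Profile (r,z), 6 vertices: (0.5,12.5) (5.5,9.5) (13.5,5) (7.5,32) (2.5,39) (0.5,35.5)
edge 0: (0.5,12.5)→(5.5,9.5)  cross = 0.5·9.5 − 5.5·12.5 = -64.0000; (r_i+r_j)·cross = 6·-64.0000 = -384.0000
edge 1: (5.5,9.5)→(13.5,5)  cross = 5.5·5 − 13.5·9.5 = -100.7500; (r_i+r_j)·cross = 19·-100.7500 = -1914.2500
edge 2: (13.5,5)→(7.5,32)  cross = 13.5·32 − 7.5·5 = 394.5000; (r_i+r_j)·cross = 21·394.5000 = 8284.5000
edge 3: (7.5,32)→(2.5,39)  cross = 7.5·39 − 2.5·32 = 212.5000; (r_i+r_j)·cross = 10·212.5000 = 2125.0000
edge 4: (2.5,39)→(0.5,35.5)  cross = 2.5·35.5 − 0.5·39 = 69.2500; (r_i+r_j)·cross = 3·69.2500 = 207.7500
edge 5: (0.5,35.5)→(0.5,12.5)  cross = 0.5·12.5 − 0.5·35.5 = -11.5000; (r_i+r_j)·cross = 1·-11.5000 = -11.5000
Σcross = 500.0000 → A = |Σcross|/2 = 250.0000 mm²
Σ(r_i+r_j)·cross = 8307.5000 → first moment M = |Σ|/6 = 1384.5833
R_c = M/A = 1384.5833/250.0000 = 5.5383 mm
θ = 146° = 2.548181 rad
V = θ·R_c·A = 2.548181·5.5383·250.0000 = 3528.169 mm³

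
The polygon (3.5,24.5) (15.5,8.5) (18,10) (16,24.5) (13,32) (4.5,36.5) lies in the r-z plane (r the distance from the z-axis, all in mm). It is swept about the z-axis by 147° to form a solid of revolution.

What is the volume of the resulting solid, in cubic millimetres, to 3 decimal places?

Volume = 6083.225 mm³

Profile (r,z), 6 vertices: (3.5,24.5) (15.5,8.5) (18,10) (16,24.5) (13,32) (4.5,36.5)
edge 0: (3.5,24.5)→(15.5,8.5)  cross = 3.5·8.5 − 15.5·24.5 = -350.0000; (r_i+r_j)·cross = 19·-350.0000 = -6650.0000
edge 1: (15.5,8.5)→(18,10)  cross = 15.5·10 − 18·8.5 = 2.0000; (r_i+r_j)·cross = 33.5·2.0000 = 67.0000
edge 2: (18,10)→(16,24.5)  cross = 18·24.5 − 16·10 = 281.0000; (r_i+r_j)·cross = 34·281.0000 = 9554.0000
edge 3: (16,24.5)→(13,32)  cross = 16·32 − 13·24.5 = 193.5000; (r_i+r_j)·cross = 29·193.5000 = 5611.5000
edge 4: (13,32)→(4.5,36.5)  cross = 13·36.5 − 4.5·32 = 330.5000; (r_i+r_j)·cross = 17.5·330.5000 = 5783.7500
edge 5: (4.5,36.5)→(3.5,24.5)  cross = 4.5·24.5 − 3.5·36.5 = -17.5000; (r_i+r_j)·cross = 8·-17.5000 = -140.0000
Σcross = 439.5000 → A = |Σcross|/2 = 219.7500 mm²
Σ(r_i+r_j)·cross = 14226.2500 → first moment M = |Σ|/6 = 2371.0417
R_c = M/A = 2371.0417/219.7500 = 10.7897 mm
θ = 147° = 2.565634 rad
V = θ·R_c·A = 2.565634·10.7897·219.7500 = 6083.225 mm³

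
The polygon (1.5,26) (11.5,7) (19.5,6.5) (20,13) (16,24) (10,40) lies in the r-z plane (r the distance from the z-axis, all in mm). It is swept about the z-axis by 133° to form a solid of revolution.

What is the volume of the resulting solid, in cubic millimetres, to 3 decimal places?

Volume = 8397.452 mm³

Profile (r,z), 6 vertices: (1.5,26) (11.5,7) (19.5,6.5) (20,13) (16,24) (10,40)
edge 0: (1.5,26)→(11.5,7)  cross = 1.5·7 − 11.5·26 = -288.5000; (r_i+r_j)·cross = 13·-288.5000 = -3750.5000
edge 1: (11.5,7)→(19.5,6.5)  cross = 11.5·6.5 − 19.5·7 = -61.7500; (r_i+r_j)·cross = 31·-61.7500 = -1914.2500
edge 2: (19.5,6.5)→(20,13)  cross = 19.5·13 − 20·6.5 = 123.5000; (r_i+r_j)·cross = 39.5·123.5000 = 4878.2500
edge 3: (20,13)→(16,24)  cross = 20·24 − 16·13 = 272.0000; (r_i+r_j)·cross = 36·272.0000 = 9792.0000
edge 4: (16,24)→(10,40)  cross = 16·40 − 10·24 = 400.0000; (r_i+r_j)·cross = 26·400.0000 = 10400.0000
edge 5: (10,40)→(1.5,26)  cross = 10·26 − 1.5·40 = 200.0000; (r_i+r_j)·cross = 11.5·200.0000 = 2300.0000
Σcross = 645.2500 → A = |Σcross|/2 = 322.6250 mm²
Σ(r_i+r_j)·cross = 21705.5000 → first moment M = |Σ|/6 = 3617.5833
R_c = M/A = 3617.5833/322.6250 = 11.2130 mm
θ = 133° = 2.321288 rad
V = θ·R_c·A = 2.321288·11.2130·322.6250 = 8397.452 mm³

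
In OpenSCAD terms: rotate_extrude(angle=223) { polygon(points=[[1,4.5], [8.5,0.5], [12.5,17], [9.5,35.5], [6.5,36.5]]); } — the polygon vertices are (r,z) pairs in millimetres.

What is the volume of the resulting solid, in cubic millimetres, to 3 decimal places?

Volume = 6847.311 mm³

Profile (r,z), 5 vertices: (1,4.5) (8.5,0.5) (12.5,17) (9.5,35.5) (6.5,36.5)
edge 0: (1,4.5)→(8.5,0.5)  cross = 1·0.5 − 8.5·4.5 = -37.7500; (r_i+r_j)·cross = 9.5·-37.7500 = -358.6250
edge 1: (8.5,0.5)→(12.5,17)  cross = 8.5·17 − 12.5·0.5 = 138.2500; (r_i+r_j)·cross = 21·138.2500 = 2903.2500
edge 2: (12.5,17)→(9.5,35.5)  cross = 12.5·35.5 − 9.5·17 = 282.2500; (r_i+r_j)·cross = 22·282.2500 = 6209.5000
edge 3: (9.5,35.5)→(6.5,36.5)  cross = 9.5·36.5 − 6.5·35.5 = 116.0000; (r_i+r_j)·cross = 16·116.0000 = 1856.0000
edge 4: (6.5,36.5)→(1,4.5)  cross = 6.5·4.5 − 1·36.5 = -7.2500; (r_i+r_j)·cross = 7.5·-7.2500 = -54.3750
Σcross = 491.5000 → A = |Σcross|/2 = 245.7500 mm²
Σ(r_i+r_j)·cross = 10555.7500 → first moment M = |Σ|/6 = 1759.2917
R_c = M/A = 1759.2917/245.7500 = 7.1589 mm
θ = 223° = 3.892084 rad
V = θ·R_c·A = 3.892084·7.1589·245.7500 = 6847.311 mm³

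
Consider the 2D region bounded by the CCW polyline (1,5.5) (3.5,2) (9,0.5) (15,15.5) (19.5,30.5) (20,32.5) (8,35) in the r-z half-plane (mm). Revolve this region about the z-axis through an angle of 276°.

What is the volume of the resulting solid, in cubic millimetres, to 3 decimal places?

Volume = 17327.542 mm³

Profile (r,z), 7 vertices: (1,5.5) (3.5,2) (9,0.5) (15,15.5) (19.5,30.5) (20,32.5) (8,35)
edge 0: (1,5.5)→(3.5,2)  cross = 1·2 − 3.5·5.5 = -17.2500; (r_i+r_j)·cross = 4.5·-17.2500 = -77.6250
edge 1: (3.5,2)→(9,0.5)  cross = 3.5·0.5 − 9·2 = -16.2500; (r_i+r_j)·cross = 12.5·-16.2500 = -203.1250
edge 2: (9,0.5)→(15,15.5)  cross = 9·15.5 − 15·0.5 = 132.0000; (r_i+r_j)·cross = 24·132.0000 = 3168.0000
edge 3: (15,15.5)→(19.5,30.5)  cross = 15·30.5 − 19.5·15.5 = 155.2500; (r_i+r_j)·cross = 34.5·155.2500 = 5356.1250
edge 4: (19.5,30.5)→(20,32.5)  cross = 19.5·32.5 − 20·30.5 = 23.7500; (r_i+r_j)·cross = 39.5·23.7500 = 938.1250
edge 5: (20,32.5)→(8,35)  cross = 20·35 − 8·32.5 = 440.0000; (r_i+r_j)·cross = 28·440.0000 = 12320.0000
edge 6: (8,35)→(1,5.5)  cross = 8·5.5 − 1·35 = 9.0000; (r_i+r_j)·cross = 9·9.0000 = 81.0000
Σcross = 726.5000 → A = |Σcross|/2 = 363.2500 mm²
Σ(r_i+r_j)·cross = 21582.5000 → first moment M = |Σ|/6 = 3597.0833
R_c = M/A = 3597.0833/363.2500 = 9.9025 mm
θ = 276° = 4.817109 rad
V = θ·R_c·A = 4.817109·9.9025·363.2500 = 17327.542 mm³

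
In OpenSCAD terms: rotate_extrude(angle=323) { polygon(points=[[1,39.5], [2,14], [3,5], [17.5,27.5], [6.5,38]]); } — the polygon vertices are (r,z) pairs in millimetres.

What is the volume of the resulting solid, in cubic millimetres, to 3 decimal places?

Profile (r,z), 5 vertices: (1,39.5) (2,14) (3,5) (17.5,27.5) (6.5,38)
edge 0: (1,39.5)→(2,14)  cross = 1·14 − 2·39.5 = -65.0000; (r_i+r_j)·cross = 3·-65.0000 = -195.0000
edge 1: (2,14)→(3,5)  cross = 2·5 − 3·14 = -32.0000; (r_i+r_j)·cross = 5·-32.0000 = -160.0000
edge 2: (3,5)→(17.5,27.5)  cross = 3·27.5 − 17.5·5 = -5.0000; (r_i+r_j)·cross = 20.5·-5.0000 = -102.5000
edge 3: (17.5,27.5)→(6.5,38)  cross = 17.5·38 − 6.5·27.5 = 486.2500; (r_i+r_j)·cross = 24·486.2500 = 11670.0000
edge 4: (6.5,38)→(1,39.5)  cross = 6.5·39.5 − 1·38 = 218.7500; (r_i+r_j)·cross = 7.5·218.7500 = 1640.6250
Σcross = 603.0000 → A = |Σcross|/2 = 301.5000 mm²
Σ(r_i+r_j)·cross = 12853.1250 → first moment M = |Σ|/6 = 2142.1875
R_c = M/A = 2142.1875/301.5000 = 7.1051 mm
θ = 323° = 5.637413 rad
V = θ·R_c·A = 5.637413·7.1051·301.5000 = 12076.397 mm³

Volume = 12076.397 mm³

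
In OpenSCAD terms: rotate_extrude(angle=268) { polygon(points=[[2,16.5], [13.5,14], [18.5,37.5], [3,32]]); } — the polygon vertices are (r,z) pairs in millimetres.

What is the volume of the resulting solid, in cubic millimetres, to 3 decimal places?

Profile (r,z), 4 vertices: (2,16.5) (13.5,14) (18.5,37.5) (3,32)
edge 0: (2,16.5)→(13.5,14)  cross = 2·14 − 13.5·16.5 = -194.7500; (r_i+r_j)·cross = 15.5·-194.7500 = -3018.6250
edge 1: (13.5,14)→(18.5,37.5)  cross = 13.5·37.5 − 18.5·14 = 247.2500; (r_i+r_j)·cross = 32·247.2500 = 7912.0000
edge 2: (18.5,37.5)→(3,32)  cross = 18.5·32 − 3·37.5 = 479.5000; (r_i+r_j)·cross = 21.5·479.5000 = 10309.2500
edge 3: (3,32)→(2,16.5)  cross = 3·16.5 − 2·32 = -14.5000; (r_i+r_j)·cross = 5·-14.5000 = -72.5000
Σcross = 517.5000 → A = |Σcross|/2 = 258.7500 mm²
Σ(r_i+r_j)·cross = 15130.1250 → first moment M = |Σ|/6 = 2521.6875
R_c = M/A = 2521.6875/258.7500 = 9.7457 mm
θ = 268° = 4.677482 rad
V = θ·R_c·A = 4.677482·9.7457·258.7500 = 11795.149 mm³

Volume = 11795.149 mm³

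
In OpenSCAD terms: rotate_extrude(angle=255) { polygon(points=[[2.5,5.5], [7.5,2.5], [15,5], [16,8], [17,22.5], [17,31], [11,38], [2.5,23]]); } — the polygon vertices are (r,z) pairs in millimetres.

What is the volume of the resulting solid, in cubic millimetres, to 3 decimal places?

Profile (r,z), 8 vertices: (2.5,5.5) (7.5,2.5) (15,5) (16,8) (17,22.5) (17,31) (11,38) (2.5,23)
edge 0: (2.5,5.5)→(7.5,2.5)  cross = 2.5·2.5 − 7.5·5.5 = -35.0000; (r_i+r_j)·cross = 10·-35.0000 = -350.0000
edge 1: (7.5,2.5)→(15,5)  cross = 7.5·5 − 15·2.5 = 0.0000; (r_i+r_j)·cross = 22.5·0.0000 = 0.0000
edge 2: (15,5)→(16,8)  cross = 15·8 − 16·5 = 40.0000; (r_i+r_j)·cross = 31·40.0000 = 1240.0000
edge 3: (16,8)→(17,22.5)  cross = 16·22.5 − 17·8 = 224.0000; (r_i+r_j)·cross = 33·224.0000 = 7392.0000
edge 4: (17,22.5)→(17,31)  cross = 17·31 − 17·22.5 = 144.5000; (r_i+r_j)·cross = 34·144.5000 = 4913.0000
edge 5: (17,31)→(11,38)  cross = 17·38 − 11·31 = 305.0000; (r_i+r_j)·cross = 28·305.0000 = 8540.0000
edge 6: (11,38)→(2.5,23)  cross = 11·23 − 2.5·38 = 158.0000; (r_i+r_j)·cross = 13.5·158.0000 = 2133.0000
edge 7: (2.5,23)→(2.5,5.5)  cross = 2.5·5.5 − 2.5·23 = -43.7500; (r_i+r_j)·cross = 5·-43.7500 = -218.7500
Σcross = 792.7500 → A = |Σcross|/2 = 396.3750 mm²
Σ(r_i+r_j)·cross = 23649.2500 → first moment M = |Σ|/6 = 3941.5417
R_c = M/A = 3941.5417/396.3750 = 9.9440 mm
θ = 255° = 4.450590 rad
V = θ·R_c·A = 4.450590·9.9440·396.3750 = 17542.184 mm³

Volume = 17542.184 mm³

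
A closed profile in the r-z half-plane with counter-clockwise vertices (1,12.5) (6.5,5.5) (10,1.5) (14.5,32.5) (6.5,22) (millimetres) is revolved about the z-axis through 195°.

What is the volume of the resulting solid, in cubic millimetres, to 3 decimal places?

Profile (r,z), 5 vertices: (1,12.5) (6.5,5.5) (10,1.5) (14.5,32.5) (6.5,22)
edge 0: (1,12.5)→(6.5,5.5)  cross = 1·5.5 − 6.5·12.5 = -75.7500; (r_i+r_j)·cross = 7.5·-75.7500 = -568.1250
edge 1: (6.5,5.5)→(10,1.5)  cross = 6.5·1.5 − 10·5.5 = -45.2500; (r_i+r_j)·cross = 16.5·-45.2500 = -746.6250
edge 2: (10,1.5)→(14.5,32.5)  cross = 10·32.5 − 14.5·1.5 = 303.2500; (r_i+r_j)·cross = 24.5·303.2500 = 7429.6250
edge 3: (14.5,32.5)→(6.5,22)  cross = 14.5·22 − 6.5·32.5 = 107.7500; (r_i+r_j)·cross = 21·107.7500 = 2262.7500
edge 4: (6.5,22)→(1,12.5)  cross = 6.5·12.5 − 1·22 = 59.2500; (r_i+r_j)·cross = 7.5·59.2500 = 444.3750
Σcross = 349.2500 → A = |Σcross|/2 = 174.6250 mm²
Σ(r_i+r_j)·cross = 8822.0000 → first moment M = |Σ|/6 = 1470.3333
R_c = M/A = 1470.3333/174.6250 = 8.4199 mm
θ = 195° = 3.403392 rad
V = θ·R_c·A = 3.403392·8.4199·174.6250 = 5004.121 mm³

Volume = 5004.121 mm³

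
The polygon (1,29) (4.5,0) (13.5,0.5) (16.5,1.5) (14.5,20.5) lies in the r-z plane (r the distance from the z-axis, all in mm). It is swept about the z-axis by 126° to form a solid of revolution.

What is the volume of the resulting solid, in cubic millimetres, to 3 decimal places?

Profile (r,z), 5 vertices: (1,29) (4.5,0) (13.5,0.5) (16.5,1.5) (14.5,20.5)
edge 0: (1,29)→(4.5,0)  cross = 1·0 − 4.5·29 = -130.5000; (r_i+r_j)·cross = 5.5·-130.5000 = -717.7500
edge 1: (4.5,0)→(13.5,0.5)  cross = 4.5·0.5 − 13.5·0 = 2.2500; (r_i+r_j)·cross = 18·2.2500 = 40.5000
edge 2: (13.5,0.5)→(16.5,1.5)  cross = 13.5·1.5 − 16.5·0.5 = 12.0000; (r_i+r_j)·cross = 30·12.0000 = 360.0000
edge 3: (16.5,1.5)→(14.5,20.5)  cross = 16.5·20.5 − 14.5·1.5 = 316.5000; (r_i+r_j)·cross = 31·316.5000 = 9811.5000
edge 4: (14.5,20.5)→(1,29)  cross = 14.5·29 − 1·20.5 = 400.0000; (r_i+r_j)·cross = 15.5·400.0000 = 6200.0000
Σcross = 600.2500 → A = |Σcross|/2 = 300.1250 mm²
Σ(r_i+r_j)·cross = 15694.2500 → first moment M = |Σ|/6 = 2615.7083
R_c = M/A = 2615.7083/300.1250 = 8.7154 mm
θ = 126° = 2.199115 rad
V = θ·R_c·A = 2.199115·8.7154·300.1250 = 5752.243 mm³

Volume = 5752.243 mm³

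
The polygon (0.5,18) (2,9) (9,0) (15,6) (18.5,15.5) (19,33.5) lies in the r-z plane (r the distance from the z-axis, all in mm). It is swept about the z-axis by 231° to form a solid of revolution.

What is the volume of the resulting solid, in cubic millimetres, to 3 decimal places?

Profile (r,z), 6 vertices: (0.5,18) (2,9) (9,0) (15,6) (18.5,15.5) (19,33.5)
edge 0: (0.5,18)→(2,9)  cross = 0.5·9 − 2·18 = -31.5000; (r_i+r_j)·cross = 2.5·-31.5000 = -78.7500
edge 1: (2,9)→(9,0)  cross = 2·0 − 9·9 = -81.0000; (r_i+r_j)·cross = 11·-81.0000 = -891.0000
edge 2: (9,0)→(15,6)  cross = 9·6 − 15·0 = 54.0000; (r_i+r_j)·cross = 24·54.0000 = 1296.0000
edge 3: (15,6)→(18.5,15.5)  cross = 15·15.5 − 18.5·6 = 121.5000; (r_i+r_j)·cross = 33.5·121.5000 = 4070.2500
edge 4: (18.5,15.5)→(19,33.5)  cross = 18.5·33.5 − 19·15.5 = 325.2500; (r_i+r_j)·cross = 37.5·325.2500 = 12196.8750
edge 5: (19,33.5)→(0.5,18)  cross = 19·18 − 0.5·33.5 = 325.2500; (r_i+r_j)·cross = 19.5·325.2500 = 6342.3750
Σcross = 713.5000 → A = |Σcross|/2 = 356.7500 mm²
Σ(r_i+r_j)·cross = 22935.7500 → first moment M = |Σ|/6 = 3822.6250
R_c = M/A = 3822.6250/356.7500 = 10.7151 mm
θ = 231° = 4.031711 rad
V = θ·R_c·A = 4.031711·10.7151·356.7500 = 15411.718 mm³

Volume = 15411.718 mm³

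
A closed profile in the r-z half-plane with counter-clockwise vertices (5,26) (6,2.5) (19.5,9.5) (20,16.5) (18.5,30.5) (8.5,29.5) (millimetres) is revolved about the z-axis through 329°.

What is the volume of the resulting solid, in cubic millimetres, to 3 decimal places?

Profile (r,z), 6 vertices: (5,26) (6,2.5) (19.5,9.5) (20,16.5) (18.5,30.5) (8.5,29.5)
edge 0: (5,26)→(6,2.5)  cross = 5·2.5 − 6·26 = -143.5000; (r_i+r_j)·cross = 11·-143.5000 = -1578.5000
edge 1: (6,2.5)→(19.5,9.5)  cross = 6·9.5 − 19.5·2.5 = 8.2500; (r_i+r_j)·cross = 25.5·8.2500 = 210.3750
edge 2: (19.5,9.5)→(20,16.5)  cross = 19.5·16.5 − 20·9.5 = 131.7500; (r_i+r_j)·cross = 39.5·131.7500 = 5204.1250
edge 3: (20,16.5)→(18.5,30.5)  cross = 20·30.5 − 18.5·16.5 = 304.7500; (r_i+r_j)·cross = 38.5·304.7500 = 11732.8750
edge 4: (18.5,30.5)→(8.5,29.5)  cross = 18.5·29.5 − 8.5·30.5 = 286.5000; (r_i+r_j)·cross = 27·286.5000 = 7735.5000
edge 5: (8.5,29.5)→(5,26)  cross = 8.5·26 − 5·29.5 = 73.5000; (r_i+r_j)·cross = 13.5·73.5000 = 992.2500
Σcross = 661.2500 → A = |Σcross|/2 = 330.6250 mm²
Σ(r_i+r_j)·cross = 24296.6250 → first moment M = |Σ|/6 = 4049.4375
R_c = M/A = 4049.4375/330.6250 = 12.2478 mm
θ = 329° = 5.742133 rad
V = θ·R_c·A = 5.742133·12.2478·330.6250 = 23252.410 mm³

Volume = 23252.410 mm³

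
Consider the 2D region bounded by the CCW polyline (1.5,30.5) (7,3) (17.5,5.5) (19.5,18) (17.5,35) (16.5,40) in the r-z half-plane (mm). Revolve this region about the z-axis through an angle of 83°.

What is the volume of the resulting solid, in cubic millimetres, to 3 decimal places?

Profile (r,z), 6 vertices: (1.5,30.5) (7,3) (17.5,5.5) (19.5,18) (17.5,35) (16.5,40)
edge 0: (1.5,30.5)→(7,3)  cross = 1.5·3 − 7·30.5 = -209.0000; (r_i+r_j)·cross = 8.5·-209.0000 = -1776.5000
edge 1: (7,3)→(17.5,5.5)  cross = 7·5.5 − 17.5·3 = -14.0000; (r_i+r_j)·cross = 24.5·-14.0000 = -343.0000
edge 2: (17.5,5.5)→(19.5,18)  cross = 17.5·18 − 19.5·5.5 = 207.7500; (r_i+r_j)·cross = 37·207.7500 = 7686.7500
edge 3: (19.5,18)→(17.5,35)  cross = 19.5·35 − 17.5·18 = 367.5000; (r_i+r_j)·cross = 37·367.5000 = 13597.5000
edge 4: (17.5,35)→(16.5,40)  cross = 17.5·40 − 16.5·35 = 122.5000; (r_i+r_j)·cross = 34·122.5000 = 4165.0000
edge 5: (16.5,40)→(1.5,30.5)  cross = 16.5·30.5 − 1.5·40 = 443.2500; (r_i+r_j)·cross = 18·443.2500 = 7978.5000
Σcross = 918.0000 → A = |Σcross|/2 = 459.0000 mm²
Σ(r_i+r_j)·cross = 31308.2500 → first moment M = |Σ|/6 = 5218.0417
R_c = M/A = 5218.0417/459.0000 = 11.3683 mm
θ = 83° = 1.448623 rad
V = θ·R_c·A = 1.448623·11.3683·459.0000 = 7558.977 mm³

Volume = 7558.977 mm³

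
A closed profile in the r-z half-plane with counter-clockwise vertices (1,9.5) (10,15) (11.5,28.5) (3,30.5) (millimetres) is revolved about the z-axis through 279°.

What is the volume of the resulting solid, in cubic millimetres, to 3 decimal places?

Volume = 4363.754 mm³

Profile (r,z), 4 vertices: (1,9.5) (10,15) (11.5,28.5) (3,30.5)
edge 0: (1,9.5)→(10,15)  cross = 1·15 − 10·9.5 = -80.0000; (r_i+r_j)·cross = 11·-80.0000 = -880.0000
edge 1: (10,15)→(11.5,28.5)  cross = 10·28.5 − 11.5·15 = 112.5000; (r_i+r_j)·cross = 21.5·112.5000 = 2418.7500
edge 2: (11.5,28.5)→(3,30.5)  cross = 11.5·30.5 − 3·28.5 = 265.2500; (r_i+r_j)·cross = 14.5·265.2500 = 3846.1250
edge 3: (3,30.5)→(1,9.5)  cross = 3·9.5 − 1·30.5 = -2.0000; (r_i+r_j)·cross = 4·-2.0000 = -8.0000
Σcross = 295.7500 → A = |Σcross|/2 = 147.8750 mm²
Σ(r_i+r_j)·cross = 5376.8750 → first moment M = |Σ|/6 = 896.1458
R_c = M/A = 896.1458/147.8750 = 6.0602 mm
θ = 279° = 4.869469 rad
V = θ·R_c·A = 4.869469·6.0602·147.8750 = 4363.754 mm³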